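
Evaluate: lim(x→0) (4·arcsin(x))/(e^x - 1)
This is a 0/0 indeterminate form.

Apply L'Hôpital's rule: differentiate numerator and denominator separately.
  f(x) = 4·asin(x)   ⇒   f'(x) = 4/sqrt(1 - x^2)
  g(x) = e^(x) - 1   ⇒   g'(x) = e^(x)
  lim(x→0) f'(x)/g'(x) = lim(x→0) (4/sqrt(1 - x^2))/(e^(x))
  = 4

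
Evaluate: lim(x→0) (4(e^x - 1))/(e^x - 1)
This is a 0/0 indeterminate form.

Apply L'Hôpital's rule: differentiate numerator and denominator separately.
  f(x) = 4·e^(x) - 4   ⇒   f'(x) = 4·e^(x)
  g(x) = e^(x) - 1   ⇒   g'(x) = e^(x)
  lim(x→0) f'(x)/g'(x) = lim(x→0) (4·e^(x))/(e^(x))
  = 4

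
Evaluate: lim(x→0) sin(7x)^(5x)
This is an exponential indeterminate form.

For exponential indeterminate forms, take the natural log:
  Let L = lim(x→0) sin(7x)^(5x)
  Then ln(L) = lim(x→0) [exponent × ln(base)]
  Evaluate using L'Hôpital or standard limits, then exponentiate.
  L = 1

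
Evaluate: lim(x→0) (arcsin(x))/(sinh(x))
This is a 0/0 indeterminate form.

Apply L'Hôpital's rule: differentiate numerator and denominator separately.
  f(x) = asin(x)   ⇒   f'(x) = 1/sqrt(1 - x^2)
  g(x) = sinh(x)   ⇒   g'(x) = cosh(x)
  lim(x→0) f'(x)/g'(x) = lim(x→0) (1/sqrt(1 - x^2))/(cosh(x))
  = 1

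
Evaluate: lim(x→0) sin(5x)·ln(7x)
This is a 0·∞ indeterminate form.

Rewrite 0·∞ as a quotient (0/0 or ∞/∞ form), then apply L'Hôpital's rule:
  lim(x→0) sin(5x)·ln(7x) = 0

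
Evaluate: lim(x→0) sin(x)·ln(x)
This is a 0·∞ indeterminate form.

Rewrite 0·∞ as a quotient (0/0 or ∞/∞ form), then apply L'Hôpital's rule:
  lim(x→0) sin(x)·ln(x) = 0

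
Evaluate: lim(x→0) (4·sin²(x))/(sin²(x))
This is a 0/0 indeterminate form.

Apply L'Hôpital's rule: differentiate numerator and denominator separately.
  f(x) = 4·sin(x)^2   ⇒   f'(x) = 8·sin(x)·cos(x)
  g(x) = sin(x)^2   ⇒   g'(x) = 2·sin(x)·cos(x)
  lim(x→0) f'(x)/g'(x) = lim(x→0) (8·sin(x)·cos(x))/(2·sin(x)·cos(x))
  = 4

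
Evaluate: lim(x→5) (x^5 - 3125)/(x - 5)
This is a standard limit.

Factor or rationalize the expression:
  lim(x→5) (x^5 - 3125)/(x - 5) = 3125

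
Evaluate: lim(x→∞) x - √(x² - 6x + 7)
This is an ∞-∞ indeterminate form.

Combine fractions or rationalize to convert ∞-∞ to 0/0 form:
  lim(x→∞) x - √(x² - 6x + 7) = 3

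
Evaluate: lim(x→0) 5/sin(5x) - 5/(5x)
This is an ∞-∞ indeterminate form.

Combine fractions or rationalize to convert ∞-∞ to 0/0 form:
  lim(x→0) 5/sin(5x) - 5/(5x) = 0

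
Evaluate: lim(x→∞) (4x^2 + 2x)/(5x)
This is an ∞/∞ indeterminate form.

Apply L'Hôpital's rule: differentiate numerator and denominator separately.
  f(x) = 4·x^2 + 2·x   ⇒   f'(x) = 8·x + 2
  g(x) = 5·x   ⇒   g'(x) = 5
  lim(x→∞) f'(x)/g'(x) = lim(x→∞) (8·x + 2)/(5)
  = ∞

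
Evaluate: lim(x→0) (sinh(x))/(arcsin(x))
This is a 0/0 indeterminate form.

Apply L'Hôpital's rule: differentiate numerator and denominator separately.
  f(x) = sinh(x)   ⇒   f'(x) = cosh(x)
  g(x) = asin(x)   ⇒   g'(x) = 1/sqrt(1 - x^2)
  lim(x→0) f'(x)/g'(x) = lim(x→0) (cosh(x))/(1/sqrt(1 - x^2))
  = 1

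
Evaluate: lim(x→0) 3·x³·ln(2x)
This is a 0·∞ indeterminate form.

Rewrite 0·∞ as a quotient (0/0 or ∞/∞ form), then apply L'Hôpital's rule:
  lim(x→0) 3·x³·ln(2x) = 0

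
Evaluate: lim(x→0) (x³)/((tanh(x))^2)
This is a 0/0 indeterminate form.

Apply L'Hôpital's rule: differentiate numerator and denominator separately.
  f(x) = x^3   ⇒   f'(x) = 3·x^2
  g(x) = tanh(x)^2   ⇒   g'(x) = (2 - 2·tanh(x)^2)·tanh(x)
  lim(x→0) f'(x)/g'(x) = lim(x→0) (3·x^2)/((2 - 2·tanh(x)^2)·tanh(x))
  = 0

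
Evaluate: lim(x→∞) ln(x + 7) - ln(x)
This is an ∞-∞ indeterminate form.

Combine fractions or rationalize to convert ∞-∞ to 0/0 form:
  lim(x→∞) ln(x + 7) - ln(x) = 0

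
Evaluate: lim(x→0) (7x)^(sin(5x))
This is an exponential indeterminate form.

For exponential indeterminate forms, take the natural log:
  Let L = lim(x→0) (7x)^(sin(5x))
  Then ln(L) = lim(x→0) [exponent × ln(base)]
  Evaluate using L'Hôpital or standard limits, then exponentiate.
  L = 1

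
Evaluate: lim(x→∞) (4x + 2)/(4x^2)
This is an ∞/∞ indeterminate form.

Apply L'Hôpital's rule: differentiate numerator and denominator separately.
  f(x) = 4·x + 2   ⇒   f'(x) = 4
  g(x) = 4·x^2   ⇒   g'(x) = 8·x
  lim(x→∞) f'(x)/g'(x) = lim(x→∞) (4)/(8·x)
  = 0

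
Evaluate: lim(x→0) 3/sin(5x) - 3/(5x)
This is an ∞-∞ indeterminate form.

Combine fractions or rationalize to convert ∞-∞ to 0/0 form:
  lim(x→0) 3/sin(5x) - 3/(5x) = 0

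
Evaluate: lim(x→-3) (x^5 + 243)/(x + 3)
This is a standard limit.

Factor or rationalize the expression:
  lim(x→-3) (x^5 + 243)/(x + 3) = 405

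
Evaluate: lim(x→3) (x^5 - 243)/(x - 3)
This is a standard limit.

Factor or rationalize the expression:
  lim(x→3) (x^5 - 243)/(x - 3) = 405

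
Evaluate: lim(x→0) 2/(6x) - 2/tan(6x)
This is an ∞-∞ indeterminate form.

Combine fractions or rationalize to convert ∞-∞ to 0/0 form:
  lim(x→0) 2/(6x) - 2/tan(6x) = 0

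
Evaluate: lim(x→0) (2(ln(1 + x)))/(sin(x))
This is a 0/0 indeterminate form.

Apply L'Hôpital's rule: differentiate numerator and denominator separately.
  f(x) = 2·ln(x + 1)   ⇒   f'(x) = 2/(x + 1)
  g(x) = sin(x)   ⇒   g'(x) = cos(x)
  lim(x→0) f'(x)/g'(x) = lim(x→0) (2/(x + 1))/(cos(x))
  = 2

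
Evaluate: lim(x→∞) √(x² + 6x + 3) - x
This is an ∞-∞ indeterminate form.

Combine fractions or rationalize to convert ∞-∞ to 0/0 form:
  lim(x→∞) √(x² + 6x + 3) - x = 3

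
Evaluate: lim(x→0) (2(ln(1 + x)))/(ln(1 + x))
This is a 0/0 indeterminate form.

Apply L'Hôpital's rule: differentiate numerator and denominator separately.
  f(x) = 2·ln(x + 1)   ⇒   f'(x) = 2/(x + 1)
  g(x) = ln(x + 1)   ⇒   g'(x) = 1/(x + 1)
  lim(x→0) f'(x)/g'(x) = lim(x→0) (2/(x + 1))/(1/(x + 1))
  = 2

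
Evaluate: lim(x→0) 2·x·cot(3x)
This is a 0·∞ indeterminate form.

Rewrite 0·∞ as a quotient (0/0 or ∞/∞ form), then apply L'Hôpital's rule:
  lim(x→0) 2·x·cot(3x) = 2/3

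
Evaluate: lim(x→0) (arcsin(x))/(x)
This is a 0/0 indeterminate form.

Apply L'Hôpital's rule: differentiate numerator and denominator separately.
  f(x) = asin(x)   ⇒   f'(x) = 1/sqrt(1 - x^2)
  g(x) = x   ⇒   g'(x) = 1
  lim(x→0) f'(x)/g'(x) = lim(x→0) (1/sqrt(1 - x^2))/(1)
  = 1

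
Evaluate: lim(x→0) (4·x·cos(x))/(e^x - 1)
This is a 0/0 indeterminate form.

Apply L'Hôpital's rule: differentiate numerator and denominator separately.
  f(x) = 4·x·cos(x)   ⇒   f'(x) = -4·x·sin(x) + 4·cos(x)
  g(x) = e^(x) - 1   ⇒   g'(x) = e^(x)
  lim(x→0) f'(x)/g'(x) = lim(x→0) (-4·x·sin(x) + 4·cos(x))/(e^(x))
  = 4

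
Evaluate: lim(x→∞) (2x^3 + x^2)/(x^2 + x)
This is an ∞/∞ indeterminate form.

Apply L'Hôpital's rule: differentiate numerator and denominator separately.
  f(x) = 2·x^3 + x^2   ⇒   f'(x) = 6·x^2 + 2·x
  g(x) = x^2 + x   ⇒   g'(x) = 2·x + 1
  lim(x→∞) f'(x)/g'(x) = lim(x→∞) (6·x^2 + 2·x)/(2·x + 1)
  = ∞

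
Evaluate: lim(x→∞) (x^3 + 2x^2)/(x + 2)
This is an ∞/∞ indeterminate form.

Apply L'Hôpital's rule: differentiate numerator and denominator separately.
  f(x) = x^3 + 2·x^2   ⇒   f'(x) = 3·x^2 + 4·x
  g(x) = x + 2   ⇒   g'(x) = 1
  lim(x→∞) f'(x)/g'(x) = lim(x→∞) (3·x^2 + 4·x)/(1)
  = ∞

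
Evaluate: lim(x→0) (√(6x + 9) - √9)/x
This is a standard limit.

Factor or rationalize the expression:
  lim(x→0) (√(6x + 9) - √9)/x = 1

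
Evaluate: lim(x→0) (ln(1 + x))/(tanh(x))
This is a 0/0 indeterminate form.

Apply L'Hôpital's rule: differentiate numerator and denominator separately.
  f(x) = ln(x + 1)   ⇒   f'(x) = 1/(x + 1)
  g(x) = tanh(x)   ⇒   g'(x) = 1 - tanh(x)^2
  lim(x→0) f'(x)/g'(x) = lim(x→0) (1/(x + 1))/(1 - tanh(x)^2)
  = 1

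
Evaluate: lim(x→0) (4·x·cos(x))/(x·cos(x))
This is a 0/0 indeterminate form.

Apply L'Hôpital's rule: differentiate numerator and denominator separately.
  f(x) = 4·x·cos(x)   ⇒   f'(x) = -4·x·sin(x) + 4·cos(x)
  g(x) = x·cos(x)   ⇒   g'(x) = -x·sin(x) + cos(x)
  lim(x→0) f'(x)/g'(x) = lim(x→0) (-4·x·sin(x) + 4·cos(x))/(-x·sin(x) + cos(x))
  = 4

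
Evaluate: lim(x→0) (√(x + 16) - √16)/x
This is a standard limit.

Factor or rationalize the expression:
  lim(x→0) (√(x + 16) - √16)/x = 1/8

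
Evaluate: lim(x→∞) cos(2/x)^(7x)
This is an exponential indeterminate form.

For exponential indeterminate forms, take the natural log:
  Let L = lim(x→∞) cos(2/x)^(7x)
  Then ln(L) = lim(x→∞) [exponent × ln(base)]
  Evaluate using L'Hôpital or standard limits, then exponentiate.
  L = 1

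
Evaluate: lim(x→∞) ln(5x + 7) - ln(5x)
This is an ∞-∞ indeterminate form.

Combine fractions or rationalize to convert ∞-∞ to 0/0 form:
  lim(x→∞) ln(5x + 7) - ln(5x) = 0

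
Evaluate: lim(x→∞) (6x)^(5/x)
This is an exponential indeterminate form.

For exponential indeterminate forms, take the natural log:
  Let L = lim(x→∞) (6x)^(5/x)
  Then ln(L) = lim(x→∞) [exponent × ln(base)]
  Evaluate using L'Hôpital or standard limits, then exponentiate.
  L = 1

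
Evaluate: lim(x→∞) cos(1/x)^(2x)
This is an exponential indeterminate form.

For exponential indeterminate forms, take the natural log:
  Let L = lim(x→∞) cos(1/x)^(2x)
  Then ln(L) = lim(x→∞) [exponent × ln(base)]
  Evaluate using L'Hôpital or standard limits, then exponentiate.
  L = 1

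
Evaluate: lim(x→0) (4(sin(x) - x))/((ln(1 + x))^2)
This is a 0/0 indeterminate form.

Apply L'Hôpital's rule: differentiate numerator and denominator separately.
  f(x) = -4·x + 4·sin(x)   ⇒   f'(x) = 4·cos(x) - 4
  g(x) = ln(x + 1)^2   ⇒   g'(x) = 2·ln(x + 1)/(x + 1)
  lim(x→0) f'(x)/g'(x) = lim(x→0) (4·cos(x) - 4)/(2·ln(x + 1)/(x + 1))
  = 0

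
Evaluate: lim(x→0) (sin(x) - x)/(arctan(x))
This is a 0/0 indeterminate form.

Apply L'Hôpital's rule: differentiate numerator and denominator separately.
  f(x) = -x + sin(x)   ⇒   f'(x) = cos(x) - 1
  g(x) = atan(x)   ⇒   g'(x) = 1/(x^2 + 1)
  lim(x→0) f'(x)/g'(x) = lim(x→0) (cos(x) - 1)/(1/(x^2 + 1))
  = 0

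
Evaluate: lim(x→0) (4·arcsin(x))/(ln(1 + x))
This is a 0/0 indeterminate form.

Apply L'Hôpital's rule: differentiate numerator and denominator separately.
  f(x) = 4·asin(x)   ⇒   f'(x) = 4/sqrt(1 - x^2)
  g(x) = ln(x + 1)   ⇒   g'(x) = 1/(x + 1)
  lim(x→0) f'(x)/g'(x) = lim(x→0) (4/sqrt(1 - x^2))/(1/(x + 1))
  = 4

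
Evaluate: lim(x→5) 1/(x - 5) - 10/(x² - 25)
This is an ∞-∞ indeterminate form.

Combine fractions or rationalize to convert ∞-∞ to 0/0 form:
  lim(x→5) 1/(x - 5) - 10/(x² - 25) = 1/10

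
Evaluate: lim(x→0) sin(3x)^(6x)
This is an exponential indeterminate form.

For exponential indeterminate forms, take the natural log:
  Let L = lim(x→0) sin(3x)^(6x)
  Then ln(L) = lim(x→0) [exponent × ln(base)]
  Evaluate using L'Hôpital or standard limits, then exponentiate.
  L = 1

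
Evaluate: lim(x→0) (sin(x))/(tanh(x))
This is a 0/0 indeterminate form.

Apply L'Hôpital's rule: differentiate numerator and denominator separately.
  f(x) = sin(x)   ⇒   f'(x) = cos(x)
  g(x) = tanh(x)   ⇒   g'(x) = 1 - tanh(x)^2
  lim(x→0) f'(x)/g'(x) = lim(x→0) (cos(x))/(1 - tanh(x)^2)
  = 1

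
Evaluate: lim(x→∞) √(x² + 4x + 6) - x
This is an ∞-∞ indeterminate form.

Combine fractions or rationalize to convert ∞-∞ to 0/0 form:
  lim(x→∞) √(x² + 4x + 6) - x = 2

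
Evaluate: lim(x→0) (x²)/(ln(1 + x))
This is a 0/0 indeterminate form.

Apply L'Hôpital's rule: differentiate numerator and denominator separately.
  f(x) = x^2   ⇒   f'(x) = 2·x
  g(x) = ln(x + 1)   ⇒   g'(x) = 1/(x + 1)
  lim(x→0) f'(x)/g'(x) = lim(x→0) (2·x)/(1/(x + 1))
  = 0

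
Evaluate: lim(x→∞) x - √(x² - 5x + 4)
This is an ∞-∞ indeterminate form.

Combine fractions or rationalize to convert ∞-∞ to 0/0 form:
  lim(x→∞) x - √(x² - 5x + 4) = 5/2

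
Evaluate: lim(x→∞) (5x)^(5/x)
This is an exponential indeterminate form.

For exponential indeterminate forms, take the natural log:
  Let L = lim(x→∞) (5x)^(5/x)
  Then ln(L) = lim(x→∞) [exponent × ln(base)]
  Evaluate using L'Hôpital or standard limits, then exponentiate.
  L = 1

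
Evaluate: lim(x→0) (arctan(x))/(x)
This is a 0/0 indeterminate form.

Apply L'Hôpital's rule: differentiate numerator and denominator separately.
  f(x) = atan(x)   ⇒   f'(x) = 1/(x^2 + 1)
  g(x) = x   ⇒   g'(x) = 1
  lim(x→0) f'(x)/g'(x) = lim(x→0) (1/(x^2 + 1))/(1)
  = 1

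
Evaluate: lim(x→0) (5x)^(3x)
This is an exponential indeterminate form.

For exponential indeterminate forms, take the natural log:
  Let L = lim(x→0) (5x)^(3x)
  Then ln(L) = lim(x→0) [exponent × ln(base)]
  Evaluate using L'Hôpital or standard limits, then exponentiate.
  L = 1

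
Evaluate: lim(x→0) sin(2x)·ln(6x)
This is a 0·∞ indeterminate form.

Rewrite 0·∞ as a quotient (0/0 or ∞/∞ form), then apply L'Hôpital's rule:
  lim(x→0) sin(2x)·ln(6x) = 0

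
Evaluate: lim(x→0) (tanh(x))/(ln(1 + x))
This is a 0/0 indeterminate form.

Apply L'Hôpital's rule: differentiate numerator and denominator separately.
  f(x) = tanh(x)   ⇒   f'(x) = 1 - tanh(x)^2
  g(x) = ln(x + 1)   ⇒   g'(x) = 1/(x + 1)
  lim(x→0) f'(x)/g'(x) = lim(x→0) (1 - tanh(x)^2)/(1/(x + 1))
  = 1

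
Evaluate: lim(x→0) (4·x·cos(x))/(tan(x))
This is a 0/0 indeterminate form.

Apply L'Hôpital's rule: differentiate numerator and denominator separately.
  f(x) = 4·x·cos(x)   ⇒   f'(x) = -4·x·sin(x) + 4·cos(x)
  g(x) = tan(x)   ⇒   g'(x) = tan(x)^2 + 1
  lim(x→0) f'(x)/g'(x) = lim(x→0) (-4·x·sin(x) + 4·cos(x))/(tan(x)^2 + 1)
  = 4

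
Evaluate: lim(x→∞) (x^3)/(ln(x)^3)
This is an ∞/∞ indeterminate form.

Apply L'Hôpital's rule: differentiate numerator and denominator separately.
  f(x) = x^3   ⇒   f'(x) = 3·x^2
  g(x) = ln(x)^3   ⇒   g'(x) = 3·ln(x)^2/x
  lim(x→∞) f'(x)/g'(x) = lim(x→∞) (3·x^2)/(3·ln(x)^2/x)
  = ∞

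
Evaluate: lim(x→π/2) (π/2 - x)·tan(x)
This is a 0·∞ indeterminate form.

Rewrite 0·∞ as a quotient (0/0 or ∞/∞ form), then apply L'Hôpital's rule:
  lim(x→π/2) (π/2 - x)·tan(x) = 1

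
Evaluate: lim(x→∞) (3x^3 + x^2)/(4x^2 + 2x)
This is an ∞/∞ indeterminate form.

Apply L'Hôpital's rule: differentiate numerator and denominator separately.
  f(x) = 3·x^3 + x^2   ⇒   f'(x) = 9·x^2 + 2·x
  g(x) = 4·x^2 + 2·x   ⇒   g'(x) = 8·x + 2
  lim(x→∞) f'(x)/g'(x) = lim(x→∞) (9·x^2 + 2·x)/(8·x + 2)
  = ∞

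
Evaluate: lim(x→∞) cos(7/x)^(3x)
This is an exponential indeterminate form.

For exponential indeterminate forms, take the natural log:
  Let L = lim(x→∞) cos(7/x)^(3x)
  Then ln(L) = lim(x→∞) [exponent × ln(base)]
  Evaluate using L'Hôpital or standard limits, then exponentiate.
  L = 1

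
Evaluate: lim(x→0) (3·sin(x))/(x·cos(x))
This is a 0/0 indeterminate form.

Apply L'Hôpital's rule: differentiate numerator and denominator separately.
  f(x) = 3·sin(x)   ⇒   f'(x) = 3·cos(x)
  g(x) = x·cos(x)   ⇒   g'(x) = -x·sin(x) + cos(x)
  lim(x→0) f'(x)/g'(x) = lim(x→0) (3·cos(x))/(-x·sin(x) + cos(x))
  = 3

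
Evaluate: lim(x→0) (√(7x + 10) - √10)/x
This is a standard limit.

Factor or rationalize the expression:
  lim(x→0) (√(7x + 10) - √10)/x = 7·sqrt(10)/20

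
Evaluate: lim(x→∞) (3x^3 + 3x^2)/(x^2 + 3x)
This is an ∞/∞ indeterminate form.

Apply L'Hôpital's rule: differentiate numerator and denominator separately.
  f(x) = 3·x^3 + 3·x^2   ⇒   f'(x) = 9·x^2 + 6·x
  g(x) = x^2 + 3·x   ⇒   g'(x) = 2·x + 3
  lim(x→∞) f'(x)/g'(x) = lim(x→∞) (9·x^2 + 6·x)/(2·x + 3)
  = ∞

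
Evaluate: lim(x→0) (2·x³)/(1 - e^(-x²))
This is a 0/0 indeterminate form.

Apply L'Hôpital's rule: differentiate numerator and denominator separately.
  f(x) = 2·x^3   ⇒   f'(x) = 6·x^2
  g(x) = 1 - e^(-x^2)   ⇒   g'(x) = 2·x·e^(-x^2)
  lim(x→0) f'(x)/g'(x) = lim(x→0) (6·x^2)/(2·x·e^(-x^2))
  = 0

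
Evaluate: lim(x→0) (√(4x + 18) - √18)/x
This is a standard limit.

Factor or rationalize the expression:
  lim(x→0) (√(4x + 18) - √18)/x = sqrt(2)/3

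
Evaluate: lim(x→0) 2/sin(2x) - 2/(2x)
This is an ∞-∞ indeterminate form.

Combine fractions or rationalize to convert ∞-∞ to 0/0 form:
  lim(x→0) 2/sin(2x) - 2/(2x) = 0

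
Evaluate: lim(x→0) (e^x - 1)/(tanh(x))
This is a 0/0 indeterminate form.

Apply L'Hôpital's rule: differentiate numerator and denominator separately.
  f(x) = e^(x) - 1   ⇒   f'(x) = e^(x)
  g(x) = tanh(x)   ⇒   g'(x) = 1 - tanh(x)^2
  lim(x→0) f'(x)/g'(x) = lim(x→0) (e^(x))/(1 - tanh(x)^2)
  = 1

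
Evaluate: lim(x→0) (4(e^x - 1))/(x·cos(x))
This is a 0/0 indeterminate form.

Apply L'Hôpital's rule: differentiate numerator and denominator separately.
  f(x) = 4·e^(x) - 4   ⇒   f'(x) = 4·e^(x)
  g(x) = x·cos(x)   ⇒   g'(x) = -x·sin(x) + cos(x)
  lim(x→0) f'(x)/g'(x) = lim(x→0) (4·e^(x))/(-x·sin(x) + cos(x))
  = 4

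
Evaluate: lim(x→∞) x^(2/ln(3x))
This is an exponential indeterminate form.

For exponential indeterminate forms, take the natural log:
  Let L = lim(x→∞) x^(2/ln(3x))
  Then ln(L) = lim(x→∞) [exponent × ln(base)]
  Evaluate using L'Hôpital or standard limits, then exponentiate.
  L = e²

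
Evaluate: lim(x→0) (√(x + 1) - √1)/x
This is a standard limit.

Factor or rationalize the expression:
  lim(x→0) (√(x + 1) - √1)/x = 1/2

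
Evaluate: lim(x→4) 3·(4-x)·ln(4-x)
This is a 0·∞ indeterminate form.

Rewrite 0·∞ as a quotient (0/0 or ∞/∞ form), then apply L'Hôpital's rule:
  lim(x→4) 3·(4-x)·ln(4-x) = 0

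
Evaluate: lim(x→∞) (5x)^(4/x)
This is an exponential indeterminate form.

For exponential indeterminate forms, take the natural log:
  Let L = lim(x→∞) (5x)^(4/x)
  Then ln(L) = lim(x→∞) [exponent × ln(base)]
  Evaluate using L'Hôpital or standard limits, then exponentiate.
  L = 1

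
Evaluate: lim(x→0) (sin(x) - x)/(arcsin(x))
This is a 0/0 indeterminate form.

Apply L'Hôpital's rule: differentiate numerator and denominator separately.
  f(x) = -x + sin(x)   ⇒   f'(x) = cos(x) - 1
  g(x) = asin(x)   ⇒   g'(x) = 1/sqrt(1 - x^2)
  lim(x→0) f'(x)/g'(x) = lim(x→0) (cos(x) - 1)/(1/sqrt(1 - x^2))
  = 0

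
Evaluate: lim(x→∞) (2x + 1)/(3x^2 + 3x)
This is an ∞/∞ indeterminate form.

Apply L'Hôpital's rule: differentiate numerator and denominator separately.
  f(x) = 2·x + 1   ⇒   f'(x) = 2
  g(x) = 3·x^2 + 3·x   ⇒   g'(x) = 6·x + 3
  lim(x→∞) f'(x)/g'(x) = lim(x→∞) (2)/(6·x + 3)
  = 0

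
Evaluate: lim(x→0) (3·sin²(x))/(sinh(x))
This is a 0/0 indeterminate form.

Apply L'Hôpital's rule: differentiate numerator and denominator separately.
  f(x) = 3·sin(x)^2   ⇒   f'(x) = 6·sin(x)·cos(x)
  g(x) = sinh(x)   ⇒   g'(x) = cosh(x)
  lim(x→0) f'(x)/g'(x) = lim(x→0) (6·sin(x)·cos(x))/(cosh(x))
  = 0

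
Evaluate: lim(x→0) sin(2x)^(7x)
This is an exponential indeterminate form.

For exponential indeterminate forms, take the natural log:
  Let L = lim(x→0) sin(2x)^(7x)
  Then ln(L) = lim(x→0) [exponent × ln(base)]
  Evaluate using L'Hôpital or standard limits, then exponentiate.
  L = 1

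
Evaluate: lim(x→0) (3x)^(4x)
This is an exponential indeterminate form.

For exponential indeterminate forms, take the natural log:
  Let L = lim(x→0) (3x)^(4x)
  Then ln(L) = lim(x→0) [exponent × ln(base)]
  Evaluate using L'Hôpital or standard limits, then exponentiate.
  L = 1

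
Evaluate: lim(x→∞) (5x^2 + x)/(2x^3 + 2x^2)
This is an ∞/∞ indeterminate form.

Apply L'Hôpital's rule: differentiate numerator and denominator separately.
  f(x) = 5·x^2 + x   ⇒   f'(x) = 10·x + 1
  g(x) = 2·x^3 + 2·x^2   ⇒   g'(x) = 6·x^2 + 4·x
  lim(x→∞) f'(x)/g'(x) = lim(x→∞) (10·x + 1)/(6·x^2 + 4·x)
  = 0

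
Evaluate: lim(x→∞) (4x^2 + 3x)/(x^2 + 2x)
This is an ∞/∞ indeterminate form.

Apply L'Hôpital's rule: differentiate numerator and denominator separately.
  f(x) = 4·x^2 + 3·x   ⇒   f'(x) = 8·x + 3
  g(x) = x^2 + 2·x   ⇒   g'(x) = 2·x + 2
  lim(x→∞) f'(x)/g'(x) = lim(x→∞) (8·x + 3)/(2·x + 2)
  = 4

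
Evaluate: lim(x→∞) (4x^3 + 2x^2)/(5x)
This is an ∞/∞ indeterminate form.

Apply L'Hôpital's rule: differentiate numerator and denominator separately.
  f(x) = 4·x^3 + 2·x^2   ⇒   f'(x) = 12·x^2 + 4·x
  g(x) = 5·x   ⇒   g'(x) = 5
  lim(x→∞) f'(x)/g'(x) = lim(x→∞) (12·x^2 + 4·x)/(5)
  = ∞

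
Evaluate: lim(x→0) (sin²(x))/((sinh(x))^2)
This is a 0/0 indeterminate form.

Apply L'Hôpital's rule: differentiate numerator and denominator separately.
  f(x) = sin(x)^2   ⇒   f'(x) = 2·sin(x)·cos(x)
  g(x) = sinh(x)^2   ⇒   g'(x) = 2·sinh(x)·cosh(x)
  lim(x→0) f'(x)/g'(x) = lim(x→0) (2·sin(x)·cos(x))/(2·sinh(x)·cosh(x))
  = 1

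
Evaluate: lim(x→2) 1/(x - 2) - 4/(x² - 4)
This is an ∞-∞ indeterminate form.

Combine fractions or rationalize to convert ∞-∞ to 0/0 form:
  lim(x→2) 1/(x - 2) - 4/(x² - 4) = 1/4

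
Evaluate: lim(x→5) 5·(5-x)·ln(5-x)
This is a 0·∞ indeterminate form.

Rewrite 0·∞ as a quotient (0/0 or ∞/∞ form), then apply L'Hôpital's rule:
  lim(x→5) 5·(5-x)·ln(5-x) = 0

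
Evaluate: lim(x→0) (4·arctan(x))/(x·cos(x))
This is a 0/0 indeterminate form.

Apply L'Hôpital's rule: differentiate numerator and denominator separately.
  f(x) = 4·atan(x)   ⇒   f'(x) = 4/(x^2 + 1)
  g(x) = x·cos(x)   ⇒   g'(x) = -x·sin(x) + cos(x)
  lim(x→0) f'(x)/g'(x) = lim(x→0) (4/(x^2 + 1))/(-x·sin(x) + cos(x))
  = 4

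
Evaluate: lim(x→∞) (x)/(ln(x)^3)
This is an ∞/∞ indeterminate form.

Apply L'Hôpital's rule: differentiate numerator and denominator separately.
  f(x) = x   ⇒   f'(x) = 1
  g(x) = ln(x)^3   ⇒   g'(x) = 3·ln(x)^2/x
  lim(x→∞) f'(x)/g'(x) = lim(x→∞) (1)/(3·ln(x)^2/x)
  = ∞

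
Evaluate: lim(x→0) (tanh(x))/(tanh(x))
This is a 0/0 indeterminate form.

Apply L'Hôpital's rule: differentiate numerator and denominator separately.
  f(x) = tanh(x)   ⇒   f'(x) = 1 - tanh(x)^2
  g(x) = tanh(x)   ⇒   g'(x) = 1 - tanh(x)^2
  lim(x→0) f'(x)/g'(x) = lim(x→0) (1 - tanh(x)^2)/(1 - tanh(x)^2)
  = 1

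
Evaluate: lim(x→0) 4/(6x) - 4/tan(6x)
This is an ∞-∞ indeterminate form.

Combine fractions or rationalize to convert ∞-∞ to 0/0 form:
  lim(x→0) 4/(6x) - 4/tan(6x) = 0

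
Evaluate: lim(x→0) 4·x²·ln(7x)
This is a 0·∞ indeterminate form.

Rewrite 0·∞ as a quotient (0/0 or ∞/∞ form), then apply L'Hôpital's rule:
  lim(x→0) 4·x²·ln(7x) = 0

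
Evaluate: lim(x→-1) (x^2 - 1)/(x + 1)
This is a standard limit.

Factor or rationalize the expression:
  lim(x→-1) (x^2 - 1)/(x + 1) = -2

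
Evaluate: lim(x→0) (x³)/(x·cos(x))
This is a 0/0 indeterminate form.

Apply L'Hôpital's rule: differentiate numerator and denominator separately.
  f(x) = x^3   ⇒   f'(x) = 3·x^2
  g(x) = x·cos(x)   ⇒   g'(x) = -x·sin(x) + cos(x)
  lim(x→0) f'(x)/g'(x) = lim(x→0) (3·x^2)/(-x·sin(x) + cos(x))
  = 0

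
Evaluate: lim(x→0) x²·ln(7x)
This is a 0·∞ indeterminate form.

Rewrite 0·∞ as a quotient (0/0 or ∞/∞ form), then apply L'Hôpital's rule:
  lim(x→0) x²·ln(7x) = 0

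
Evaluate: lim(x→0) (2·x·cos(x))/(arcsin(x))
This is a 0/0 indeterminate form.

Apply L'Hôpital's rule: differentiate numerator and denominator separately.
  f(x) = 2·x·cos(x)   ⇒   f'(x) = -2·x·sin(x) + 2·cos(x)
  g(x) = asin(x)   ⇒   g'(x) = 1/sqrt(1 - x^2)
  lim(x→0) f'(x)/g'(x) = lim(x→0) (-2·x·sin(x) + 2·cos(x))/(1/sqrt(1 - x^2))
  = 2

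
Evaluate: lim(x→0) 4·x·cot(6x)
This is a 0·∞ indeterminate form.

Rewrite 0·∞ as a quotient (0/0 or ∞/∞ form), then apply L'Hôpital's rule:
  lim(x→0) 4·x·cot(6x) = 2/3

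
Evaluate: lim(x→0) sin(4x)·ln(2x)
This is a 0·∞ indeterminate form.

Rewrite 0·∞ as a quotient (0/0 or ∞/∞ form), then apply L'Hôpital's rule:
  lim(x→0) sin(4x)·ln(2x) = 0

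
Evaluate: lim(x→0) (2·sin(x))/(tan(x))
This is a 0/0 indeterminate form.

Apply L'Hôpital's rule: differentiate numerator and denominator separately.
  f(x) = 2·sin(x)   ⇒   f'(x) = 2·cos(x)
  g(x) = tan(x)   ⇒   g'(x) = tan(x)^2 + 1
  lim(x→0) f'(x)/g'(x) = lim(x→0) (2·cos(x))/(tan(x)^2 + 1)
  = 2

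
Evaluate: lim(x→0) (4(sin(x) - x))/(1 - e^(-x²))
This is a 0/0 indeterminate form.

Apply L'Hôpital's rule: differentiate numerator and denominator separately.
  f(x) = -4·x + 4·sin(x)   ⇒   f'(x) = 4·cos(x) - 4
  g(x) = 1 - e^(-x^2)   ⇒   g'(x) = 2·x·e^(-x^2)
  lim(x→0) f'(x)/g'(x) = lim(x→0) (4·cos(x) - 4)/(2·x·e^(-x^2))
  = 0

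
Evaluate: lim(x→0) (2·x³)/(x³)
This is a 0/0 indeterminate form.

Apply L'Hôpital's rule: differentiate numerator and denominator separately.
  f(x) = 2·x^3   ⇒   f'(x) = 6·x^2
  g(x) = x^3   ⇒   g'(x) = 3·x^2
  lim(x→0) f'(x)/g'(x) = lim(x→0) (6·x^2)/(3·x^2)
  = 2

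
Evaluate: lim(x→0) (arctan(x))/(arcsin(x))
This is a 0/0 indeterminate form.

Apply L'Hôpital's rule: differentiate numerator and denominator separately.
  f(x) = atan(x)   ⇒   f'(x) = 1/(x^2 + 1)
  g(x) = asin(x)   ⇒   g'(x) = 1/sqrt(1 - x^2)
  lim(x→0) f'(x)/g'(x) = lim(x→0) (1/(x^2 + 1))/(1/sqrt(1 - x^2))
  = 1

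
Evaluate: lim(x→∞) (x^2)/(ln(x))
This is an ∞/∞ indeterminate form.

Apply L'Hôpital's rule: differentiate numerator and denominator separately.
  f(x) = x^2   ⇒   f'(x) = 2·x
  g(x) = ln(x)   ⇒   g'(x) = 1/x
  lim(x→∞) f'(x)/g'(x) = lim(x→∞) (2·x)/(1/x)
  = ∞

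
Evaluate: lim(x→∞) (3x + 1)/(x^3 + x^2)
This is an ∞/∞ indeterminate form.

Apply L'Hôpital's rule: differentiate numerator and denominator separately.
  f(x) = 3·x + 1   ⇒   f'(x) = 3
  g(x) = x^3 + x^2   ⇒   g'(x) = 3·x^2 + 2·x
  lim(x→∞) f'(x)/g'(x) = lim(x→∞) (3)/(3·x^2 + 2·x)
  = 0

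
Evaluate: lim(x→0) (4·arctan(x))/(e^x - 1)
This is a 0/0 indeterminate form.

Apply L'Hôpital's rule: differentiate numerator and denominator separately.
  f(x) = 4·atan(x)   ⇒   f'(x) = 4/(x^2 + 1)
  g(x) = e^(x) - 1   ⇒   g'(x) = e^(x)
  lim(x→0) f'(x)/g'(x) = lim(x→0) (4/(x^2 + 1))/(e^(x))
  = 4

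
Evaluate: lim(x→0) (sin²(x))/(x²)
This is a 0/0 indeterminate form.

Apply L'Hôpital's rule: differentiate numerator and denominator separately.
  f(x) = sin(x)^2   ⇒   f'(x) = 2·sin(x)·cos(x)
  g(x) = x^2   ⇒   g'(x) = 2·x
  lim(x→0) f'(x)/g'(x) = lim(x→0) (2·sin(x)·cos(x))/(2·x)
  = 1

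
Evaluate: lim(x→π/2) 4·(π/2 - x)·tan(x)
This is a 0·∞ indeterminate form.

Rewrite 0·∞ as a quotient (0/0 or ∞/∞ form), then apply L'Hôpital's rule:
  lim(x→π/2) 4·(π/2 - x)·tan(x) = 4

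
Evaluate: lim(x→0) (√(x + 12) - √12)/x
This is a standard limit.

Factor or rationalize the expression:
  lim(x→0) (√(x + 12) - √12)/x = sqrt(3)/12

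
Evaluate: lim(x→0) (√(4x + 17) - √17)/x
This is a standard limit.

Factor or rationalize the expression:
  lim(x→0) (√(4x + 17) - √17)/x = 2·sqrt(17)/17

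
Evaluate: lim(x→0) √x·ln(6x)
This is a 0·∞ indeterminate form.

Rewrite 0·∞ as a quotient (0/0 or ∞/∞ form), then apply L'Hôpital's rule:
  lim(x→0) √x·ln(6x) = 0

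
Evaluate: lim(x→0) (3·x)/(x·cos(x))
This is a 0/0 indeterminate form.

Apply L'Hôpital's rule: differentiate numerator and denominator separately.
  f(x) = 3·x   ⇒   f'(x) = 3
  g(x) = x·cos(x)   ⇒   g'(x) = -x·sin(x) + cos(x)
  lim(x→0) f'(x)/g'(x) = lim(x→0) (3)/(-x·sin(x) + cos(x))
  = 3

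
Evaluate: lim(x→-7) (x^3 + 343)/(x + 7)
This is a standard limit.

Factor or rationalize the expression:
  lim(x→-7) (x^3 + 343)/(x + 7) = 147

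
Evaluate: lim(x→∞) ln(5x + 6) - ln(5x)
This is an ∞-∞ indeterminate form.

Combine fractions or rationalize to convert ∞-∞ to 0/0 form:
  lim(x→∞) ln(5x + 6) - ln(5x) = 0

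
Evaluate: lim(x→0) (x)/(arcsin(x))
This is a 0/0 indeterminate form.

Apply L'Hôpital's rule: differentiate numerator and denominator separately.
  f(x) = x   ⇒   f'(x) = 1
  g(x) = asin(x)   ⇒   g'(x) = 1/sqrt(1 - x^2)
  lim(x→0) f'(x)/g'(x) = lim(x→0) (1)/(1/sqrt(1 - x^2))
  = 1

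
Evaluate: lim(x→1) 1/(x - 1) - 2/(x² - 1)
This is an ∞-∞ indeterminate form.

Combine fractions or rationalize to convert ∞-∞ to 0/0 form:
  lim(x→1) 1/(x - 1) - 2/(x² - 1) = 1/2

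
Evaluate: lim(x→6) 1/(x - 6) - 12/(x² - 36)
This is an ∞-∞ indeterminate form.

Combine fractions or rationalize to convert ∞-∞ to 0/0 form:
  lim(x→6) 1/(x - 6) - 12/(x² - 36) = 1/12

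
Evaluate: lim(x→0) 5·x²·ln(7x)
This is a 0·∞ indeterminate form.

Rewrite 0·∞ as a quotient (0/0 or ∞/∞ form), then apply L'Hôpital's rule:
  lim(x→0) 5·x²·ln(7x) = 0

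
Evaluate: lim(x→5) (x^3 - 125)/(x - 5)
This is a standard limit.

Factor or rationalize the expression:
  lim(x→5) (x^3 - 125)/(x - 5) = 75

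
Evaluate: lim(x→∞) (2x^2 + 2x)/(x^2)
This is an ∞/∞ indeterminate form.

Apply L'Hôpital's rule: differentiate numerator and denominator separately.
  f(x) = 2·x^2 + 2·x   ⇒   f'(x) = 4·x + 2
  g(x) = x^2   ⇒   g'(x) = 2·x
  lim(x→∞) f'(x)/g'(x) = lim(x→∞) (4·x + 2)/(2·x)
  = 2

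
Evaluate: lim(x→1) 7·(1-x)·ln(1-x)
This is a 0·∞ indeterminate form.

Rewrite 0·∞ as a quotient (0/0 or ∞/∞ form), then apply L'Hôpital's rule:
  lim(x→1) 7·(1-x)·ln(1-x) = 0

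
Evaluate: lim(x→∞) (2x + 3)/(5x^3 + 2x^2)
This is an ∞/∞ indeterminate form.

Apply L'Hôpital's rule: differentiate numerator and denominator separately.
  f(x) = 2·x + 3   ⇒   f'(x) = 2
  g(x) = 5·x^3 + 2·x^2   ⇒   g'(x) = 15·x^2 + 4·x
  lim(x→∞) f'(x)/g'(x) = lim(x→∞) (2)/(15·x^2 + 4·x)
  = 0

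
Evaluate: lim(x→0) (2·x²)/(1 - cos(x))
This is a 0/0 indeterminate form.

Apply L'Hôpital's rule: differentiate numerator and denominator separately.
  f(x) = 2·x^2   ⇒   f'(x) = 4·x
  g(x) = 1 - cos(x)   ⇒   g'(x) = sin(x)
  lim(x→0) f'(x)/g'(x) = lim(x→0) (4·x)/(sin(x))
  = 4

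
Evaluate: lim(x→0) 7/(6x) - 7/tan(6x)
This is an ∞-∞ indeterminate form.

Combine fractions or rationalize to convert ∞-∞ to 0/0 form:
  lim(x→0) 7/(6x) - 7/tan(6x) = 0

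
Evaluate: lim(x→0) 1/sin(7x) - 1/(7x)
This is an ∞-∞ indeterminate form.

Combine fractions or rationalize to convert ∞-∞ to 0/0 form:
  lim(x→0) 1/sin(7x) - 1/(7x) = 0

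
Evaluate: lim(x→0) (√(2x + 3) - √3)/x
This is a standard limit.

Factor or rationalize the expression:
  lim(x→0) (√(2x + 3) - √3)/x = sqrt(3)/3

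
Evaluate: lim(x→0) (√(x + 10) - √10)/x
This is a standard limit.

Factor or rationalize the expression:
  lim(x→0) (√(x + 10) - √10)/x = sqrt(10)/20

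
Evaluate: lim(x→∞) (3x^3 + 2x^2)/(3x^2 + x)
This is an ∞/∞ indeterminate form.

Apply L'Hôpital's rule: differentiate numerator and denominator separately.
  f(x) = 3·x^3 + 2·x^2   ⇒   f'(x) = 9·x^2 + 4·x
  g(x) = 3·x^2 + x   ⇒   g'(x) = 6·x + 1
  lim(x→∞) f'(x)/g'(x) = lim(x→∞) (9·x^2 + 4·x)/(6·x + 1)
  = ∞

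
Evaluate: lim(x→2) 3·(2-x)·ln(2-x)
This is a 0·∞ indeterminate form.

Rewrite 0·∞ as a quotient (0/0 or ∞/∞ form), then apply L'Hôpital's rule:
  lim(x→2) 3·(2-x)·ln(2-x) = 0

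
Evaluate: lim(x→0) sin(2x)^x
This is an exponential indeterminate form.

For exponential indeterminate forms, take the natural log:
  Let L = lim(x→0) sin(2x)^x
  Then ln(L) = lim(x→0) [exponent × ln(base)]
  Evaluate using L'Hôpital or standard limits, then exponentiate.
  L = 1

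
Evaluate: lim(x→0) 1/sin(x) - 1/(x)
This is an ∞-∞ indeterminate form.

Combine fractions or rationalize to convert ∞-∞ to 0/0 form:
  lim(x→0) 1/sin(x) - 1/(x) = 0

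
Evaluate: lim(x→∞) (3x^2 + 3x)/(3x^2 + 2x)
This is an ∞/∞ indeterminate form.

Apply L'Hôpital's rule: differentiate numerator and denominator separately.
  f(x) = 3·x^2 + 3·x   ⇒   f'(x) = 6·x + 3
  g(x) = 3·x^2 + 2·x   ⇒   g'(x) = 6·x + 2
  lim(x→∞) f'(x)/g'(x) = lim(x→∞) (6·x + 3)/(6·x + 2)
  = 1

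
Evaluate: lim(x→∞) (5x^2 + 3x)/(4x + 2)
This is an ∞/∞ indeterminate form.

Apply L'Hôpital's rule: differentiate numerator and denominator separately.
  f(x) = 5·x^2 + 3·x   ⇒   f'(x) = 10·x + 3
  g(x) = 4·x + 2   ⇒   g'(x) = 4
  lim(x→∞) f'(x)/g'(x) = lim(x→∞) (10·x + 3)/(4)
  = ∞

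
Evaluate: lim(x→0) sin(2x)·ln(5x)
This is a 0·∞ indeterminate form.

Rewrite 0·∞ as a quotient (0/0 or ∞/∞ form), then apply L'Hôpital's rule:
  lim(x→0) sin(2x)·ln(5x) = 0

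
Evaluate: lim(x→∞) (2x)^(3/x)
This is an exponential indeterminate form.

For exponential indeterminate forms, take the natural log:
  Let L = lim(x→∞) (2x)^(3/x)
  Then ln(L) = lim(x→∞) [exponent × ln(base)]
  Evaluate using L'Hôpital or standard limits, then exponentiate.
  L = 1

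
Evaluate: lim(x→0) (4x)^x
This is an exponential indeterminate form.

For exponential indeterminate forms, take the natural log:
  Let L = lim(x→0) (4x)^x
  Then ln(L) = lim(x→0) [exponent × ln(base)]
  Evaluate using L'Hôpital or standard limits, then exponentiate.
  L = 1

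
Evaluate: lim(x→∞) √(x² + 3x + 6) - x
This is an ∞-∞ indeterminate form.

Combine fractions or rationalize to convert ∞-∞ to 0/0 form:
  lim(x→∞) √(x² + 3x + 6) - x = 3/2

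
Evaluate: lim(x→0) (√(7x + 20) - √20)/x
This is a standard limit.

Factor or rationalize the expression:
  lim(x→0) (√(7x + 20) - √20)/x = 7·sqrt(5)/20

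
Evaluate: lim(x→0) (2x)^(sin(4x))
This is an exponential indeterminate form.

For exponential indeterminate forms, take the natural log:
  Let L = lim(x→0) (2x)^(sin(4x))
  Then ln(L) = lim(x→0) [exponent × ln(base)]
  Evaluate using L'Hôpital or standard limits, then exponentiate.
  L = 1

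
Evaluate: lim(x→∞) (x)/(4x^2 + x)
This is an ∞/∞ indeterminate form.

Apply L'Hôpital's rule: differentiate numerator and denominator separately.
  f(x) = x   ⇒   f'(x) = 1
  g(x) = 4·x^2 + x   ⇒   g'(x) = 8·x + 1
  lim(x→∞) f'(x)/g'(x) = lim(x→∞) (1)/(8·x + 1)
  = 0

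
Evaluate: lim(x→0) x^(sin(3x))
This is an exponential indeterminate form.

For exponential indeterminate forms, take the natural log:
  Let L = lim(x→0) x^(sin(3x))
  Then ln(L) = lim(x→0) [exponent × ln(base)]
  Evaluate using L'Hôpital or standard limits, then exponentiate.
  L = 1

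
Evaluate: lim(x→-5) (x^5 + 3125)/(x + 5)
This is a standard limit.

Factor or rationalize the expression:
  lim(x→-5) (x^5 + 3125)/(x + 5) = 3125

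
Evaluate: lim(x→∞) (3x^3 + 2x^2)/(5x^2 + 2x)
This is an ∞/∞ indeterminate form.

Apply L'Hôpital's rule: differentiate numerator and denominator separately.
  f(x) = 3·x^3 + 2·x^2   ⇒   f'(x) = 9·x^2 + 4·x
  g(x) = 5·x^2 + 2·x   ⇒   g'(x) = 10·x + 2
  lim(x→∞) f'(x)/g'(x) = lim(x→∞) (9·x^2 + 4·x)/(10·x + 2)
  = ∞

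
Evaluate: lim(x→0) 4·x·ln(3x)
This is a 0·∞ indeterminate form.

Rewrite 0·∞ as a quotient (0/0 or ∞/∞ form), then apply L'Hôpital's rule:
  lim(x→0) 4·x·ln(3x) = 0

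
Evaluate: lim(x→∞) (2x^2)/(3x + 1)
This is an ∞/∞ indeterminate form.

Apply L'Hôpital's rule: differentiate numerator and denominator separately.
  f(x) = 2·x^2   ⇒   f'(x) = 4·x
  g(x) = 3·x + 1   ⇒   g'(x) = 3
  lim(x→∞) f'(x)/g'(x) = lim(x→∞) (4·x)/(3)
  = ∞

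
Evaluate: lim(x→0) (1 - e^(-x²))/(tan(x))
This is a 0/0 indeterminate form.

Apply L'Hôpital's rule: differentiate numerator and denominator separately.
  f(x) = 1 - e^(-x^2)   ⇒   f'(x) = 2·x·e^(-x^2)
  g(x) = tan(x)   ⇒   g'(x) = tan(x)^2 + 1
  lim(x→0) f'(x)/g'(x) = lim(x→0) (2·x·e^(-x^2))/(tan(x)^2 + 1)
  = 0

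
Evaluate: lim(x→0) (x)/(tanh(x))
This is a 0/0 indeterminate form.

Apply L'Hôpital's rule: differentiate numerator and denominator separately.
  f(x) = x   ⇒   f'(x) = 1
  g(x) = tanh(x)   ⇒   g'(x) = 1 - tanh(x)^2
  lim(x→0) f'(x)/g'(x) = lim(x→0) (1)/(1 - tanh(x)^2)
  = 1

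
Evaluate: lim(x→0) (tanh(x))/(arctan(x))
This is a 0/0 indeterminate form.

Apply L'Hôpital's rule: differentiate numerator and denominator separately.
  f(x) = tanh(x)   ⇒   f'(x) = 1 - tanh(x)^2
  g(x) = atan(x)   ⇒   g'(x) = 1/(x^2 + 1)
  lim(x→0) f'(x)/g'(x) = lim(x→0) (1 - tanh(x)^2)/(1/(x^2 + 1))
  = 1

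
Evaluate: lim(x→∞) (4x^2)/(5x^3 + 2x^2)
This is an ∞/∞ indeterminate form.

Apply L'Hôpital's rule: differentiate numerator and denominator separately.
  f(x) = 4·x^2   ⇒   f'(x) = 8·x
  g(x) = 5·x^3 + 2·x^2   ⇒   g'(x) = 15·x^2 + 4·x
  lim(x→∞) f'(x)/g'(x) = lim(x→∞) (8·x)/(15·x^2 + 4·x)
  = 0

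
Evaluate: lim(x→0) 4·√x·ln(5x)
This is a 0·∞ indeterminate form.

Rewrite 0·∞ as a quotient (0/0 or ∞/∞ form), then apply L'Hôpital's rule:
  lim(x→0) 4·√x·ln(5x) = 0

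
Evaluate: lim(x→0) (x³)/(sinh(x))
This is a 0/0 indeterminate form.

Apply L'Hôpital's rule: differentiate numerator and denominator separately.
  f(x) = x^3   ⇒   f'(x) = 3·x^2
  g(x) = sinh(x)   ⇒   g'(x) = cosh(x)
  lim(x→0) f'(x)/g'(x) = lim(x→0) (3·x^2)/(cosh(x))
  = 0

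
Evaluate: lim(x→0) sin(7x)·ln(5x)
This is a 0·∞ indeterminate form.

Rewrite 0·∞ as a quotient (0/0 or ∞/∞ form), then apply L'Hôpital's rule:
  lim(x→0) sin(7x)·ln(5x) = 0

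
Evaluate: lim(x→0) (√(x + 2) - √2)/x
This is a standard limit.

Factor or rationalize the expression:
  lim(x→0) (√(x + 2) - √2)/x = sqrt(2)/4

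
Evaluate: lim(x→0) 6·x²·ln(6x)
This is a 0·∞ indeterminate form.

Rewrite 0·∞ as a quotient (0/0 or ∞/∞ form), then apply L'Hôpital's rule:
  lim(x→0) 6·x²·ln(6x) = 0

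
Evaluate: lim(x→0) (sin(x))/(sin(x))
This is a 0/0 indeterminate form.

Apply L'Hôpital's rule: differentiate numerator and denominator separately.
  f(x) = sin(x)   ⇒   f'(x) = cos(x)
  g(x) = sin(x)   ⇒   g'(x) = cos(x)
  lim(x→0) f'(x)/g'(x) = lim(x→0) (cos(x))/(cos(x))
  = 1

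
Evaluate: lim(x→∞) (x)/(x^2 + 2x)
This is an ∞/∞ indeterminate form.

Apply L'Hôpital's rule: differentiate numerator and denominator separately.
  f(x) = x   ⇒   f'(x) = 1
  g(x) = x^2 + 2·x   ⇒   g'(x) = 2·x + 2
  lim(x→∞) f'(x)/g'(x) = lim(x→∞) (1)/(2·x + 2)
  = 0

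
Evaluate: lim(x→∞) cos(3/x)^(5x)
This is an exponential indeterminate form.

For exponential indeterminate forms, take the natural log:
  Let L = lim(x→∞) cos(3/x)^(5x)
  Then ln(L) = lim(x→∞) [exponent × ln(base)]
  Evaluate using L'Hôpital or standard limits, then exponentiate.
  L = 1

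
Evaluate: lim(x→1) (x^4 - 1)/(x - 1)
This is a standard limit.

Factor or rationalize the expression:
  lim(x→1) (x^4 - 1)/(x - 1) = 4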